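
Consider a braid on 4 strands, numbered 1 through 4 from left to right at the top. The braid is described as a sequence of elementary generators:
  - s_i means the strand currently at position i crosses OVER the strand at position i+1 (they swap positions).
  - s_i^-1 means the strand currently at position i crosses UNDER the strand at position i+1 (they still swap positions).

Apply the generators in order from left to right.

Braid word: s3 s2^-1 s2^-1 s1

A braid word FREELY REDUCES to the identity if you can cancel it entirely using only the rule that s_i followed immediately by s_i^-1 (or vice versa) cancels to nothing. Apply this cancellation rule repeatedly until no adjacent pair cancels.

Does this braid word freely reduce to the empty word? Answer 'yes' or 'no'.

Answer: no

Derivation:
Gen 1 (s3): push. Stack: [s3]
Gen 2 (s2^-1): push. Stack: [s3 s2^-1]
Gen 3 (s2^-1): push. Stack: [s3 s2^-1 s2^-1]
Gen 4 (s1): push. Stack: [s3 s2^-1 s2^-1 s1]
Reduced word: s3 s2^-1 s2^-1 s1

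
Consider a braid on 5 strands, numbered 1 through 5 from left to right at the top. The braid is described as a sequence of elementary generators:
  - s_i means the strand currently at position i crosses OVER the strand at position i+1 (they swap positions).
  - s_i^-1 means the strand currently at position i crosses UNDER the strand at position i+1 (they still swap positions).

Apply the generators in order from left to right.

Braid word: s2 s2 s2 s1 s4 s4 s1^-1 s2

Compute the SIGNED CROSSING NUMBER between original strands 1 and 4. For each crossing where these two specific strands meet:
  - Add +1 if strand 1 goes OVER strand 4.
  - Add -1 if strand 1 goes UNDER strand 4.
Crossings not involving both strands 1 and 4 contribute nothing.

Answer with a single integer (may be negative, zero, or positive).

Answer: 0

Derivation:
Gen 1: crossing 2x3. Both 1&4? no. Sum: 0
Gen 2: crossing 3x2. Both 1&4? no. Sum: 0
Gen 3: crossing 2x3. Both 1&4? no. Sum: 0
Gen 4: crossing 1x3. Both 1&4? no. Sum: 0
Gen 5: crossing 4x5. Both 1&4? no. Sum: 0
Gen 6: crossing 5x4. Both 1&4? no. Sum: 0
Gen 7: crossing 3x1. Both 1&4? no. Sum: 0
Gen 8: crossing 3x2. Both 1&4? no. Sum: 0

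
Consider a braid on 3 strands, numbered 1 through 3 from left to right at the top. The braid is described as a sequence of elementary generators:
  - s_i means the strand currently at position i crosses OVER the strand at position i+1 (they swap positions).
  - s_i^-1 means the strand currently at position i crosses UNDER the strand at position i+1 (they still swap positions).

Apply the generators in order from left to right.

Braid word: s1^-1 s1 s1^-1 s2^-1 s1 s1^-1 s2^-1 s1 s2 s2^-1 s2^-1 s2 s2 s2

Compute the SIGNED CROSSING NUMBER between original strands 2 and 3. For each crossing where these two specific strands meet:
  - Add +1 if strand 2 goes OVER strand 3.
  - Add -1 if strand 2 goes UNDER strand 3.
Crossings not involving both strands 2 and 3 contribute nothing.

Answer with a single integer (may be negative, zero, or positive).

Gen 1: crossing 1x2. Both 2&3? no. Sum: 0
Gen 2: crossing 2x1. Both 2&3? no. Sum: 0
Gen 3: crossing 1x2. Both 2&3? no. Sum: 0
Gen 4: crossing 1x3. Both 2&3? no. Sum: 0
Gen 5: 2 over 3. Both 2&3? yes. Contrib: +1. Sum: 1
Gen 6: 3 under 2. Both 2&3? yes. Contrib: +1. Sum: 2
Gen 7: crossing 3x1. Both 2&3? no. Sum: 2
Gen 8: crossing 2x1. Both 2&3? no. Sum: 2
Gen 9: 2 over 3. Both 2&3? yes. Contrib: +1. Sum: 3
Gen 10: 3 under 2. Both 2&3? yes. Contrib: +1. Sum: 4
Gen 11: 2 under 3. Both 2&3? yes. Contrib: -1. Sum: 3
Gen 12: 3 over 2. Both 2&3? yes. Contrib: -1. Sum: 2
Gen 13: 2 over 3. Both 2&3? yes. Contrib: +1. Sum: 3
Gen 14: 3 over 2. Both 2&3? yes. Contrib: -1. Sum: 2

Answer: 2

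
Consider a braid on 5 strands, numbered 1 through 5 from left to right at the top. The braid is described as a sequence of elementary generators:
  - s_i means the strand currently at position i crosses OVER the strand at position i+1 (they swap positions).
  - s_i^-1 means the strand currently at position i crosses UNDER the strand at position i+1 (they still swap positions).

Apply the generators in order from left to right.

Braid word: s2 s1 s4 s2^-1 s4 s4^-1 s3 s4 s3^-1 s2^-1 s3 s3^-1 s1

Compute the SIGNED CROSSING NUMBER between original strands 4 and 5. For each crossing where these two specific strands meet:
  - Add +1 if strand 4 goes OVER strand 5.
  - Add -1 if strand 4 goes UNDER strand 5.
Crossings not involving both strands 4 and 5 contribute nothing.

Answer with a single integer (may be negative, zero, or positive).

Answer: 0

Derivation:
Gen 1: crossing 2x3. Both 4&5? no. Sum: 0
Gen 2: crossing 1x3. Both 4&5? no. Sum: 0
Gen 3: 4 over 5. Both 4&5? yes. Contrib: +1. Sum: 1
Gen 4: crossing 1x2. Both 4&5? no. Sum: 1
Gen 5: 5 over 4. Both 4&5? yes. Contrib: -1. Sum: 0
Gen 6: 4 under 5. Both 4&5? yes. Contrib: -1. Sum: -1
Gen 7: crossing 1x5. Both 4&5? no. Sum: -1
Gen 8: crossing 1x4. Both 4&5? no. Sum: -1
Gen 9: 5 under 4. Both 4&5? yes. Contrib: +1. Sum: 0
Gen 10: crossing 2x4. Both 4&5? no. Sum: 0
Gen 11: crossing 2x5. Both 4&5? no. Sum: 0
Gen 12: crossing 5x2. Both 4&5? no. Sum: 0
Gen 13: crossing 3x4. Both 4&5? no. Sum: 0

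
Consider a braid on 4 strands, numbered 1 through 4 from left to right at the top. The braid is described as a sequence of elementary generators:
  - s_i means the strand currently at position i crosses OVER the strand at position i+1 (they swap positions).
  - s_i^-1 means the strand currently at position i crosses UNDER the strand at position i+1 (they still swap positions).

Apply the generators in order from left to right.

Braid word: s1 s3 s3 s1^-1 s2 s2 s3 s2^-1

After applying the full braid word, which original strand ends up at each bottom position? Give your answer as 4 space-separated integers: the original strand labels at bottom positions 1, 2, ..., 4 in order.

Answer: 1 4 2 3

Derivation:
Gen 1 (s1): strand 1 crosses over strand 2. Perm now: [2 1 3 4]
Gen 2 (s3): strand 3 crosses over strand 4. Perm now: [2 1 4 3]
Gen 3 (s3): strand 4 crosses over strand 3. Perm now: [2 1 3 4]
Gen 4 (s1^-1): strand 2 crosses under strand 1. Perm now: [1 2 3 4]
Gen 5 (s2): strand 2 crosses over strand 3. Perm now: [1 3 2 4]
Gen 6 (s2): strand 3 crosses over strand 2. Perm now: [1 2 3 4]
Gen 7 (s3): strand 3 crosses over strand 4. Perm now: [1 2 4 3]
Gen 8 (s2^-1): strand 2 crosses under strand 4. Perm now: [1 4 2 3]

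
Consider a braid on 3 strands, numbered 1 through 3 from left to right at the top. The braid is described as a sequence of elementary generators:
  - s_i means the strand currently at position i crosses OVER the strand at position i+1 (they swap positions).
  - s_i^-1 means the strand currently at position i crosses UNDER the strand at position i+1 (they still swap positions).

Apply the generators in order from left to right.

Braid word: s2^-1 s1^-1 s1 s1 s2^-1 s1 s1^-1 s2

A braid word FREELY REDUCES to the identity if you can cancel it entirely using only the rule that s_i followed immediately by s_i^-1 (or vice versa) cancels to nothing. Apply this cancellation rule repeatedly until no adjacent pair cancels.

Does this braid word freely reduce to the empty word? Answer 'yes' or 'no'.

Gen 1 (s2^-1): push. Stack: [s2^-1]
Gen 2 (s1^-1): push. Stack: [s2^-1 s1^-1]
Gen 3 (s1): cancels prior s1^-1. Stack: [s2^-1]
Gen 4 (s1): push. Stack: [s2^-1 s1]
Gen 5 (s2^-1): push. Stack: [s2^-1 s1 s2^-1]
Gen 6 (s1): push. Stack: [s2^-1 s1 s2^-1 s1]
Gen 7 (s1^-1): cancels prior s1. Stack: [s2^-1 s1 s2^-1]
Gen 8 (s2): cancels prior s2^-1. Stack: [s2^-1 s1]
Reduced word: s2^-1 s1

Answer: no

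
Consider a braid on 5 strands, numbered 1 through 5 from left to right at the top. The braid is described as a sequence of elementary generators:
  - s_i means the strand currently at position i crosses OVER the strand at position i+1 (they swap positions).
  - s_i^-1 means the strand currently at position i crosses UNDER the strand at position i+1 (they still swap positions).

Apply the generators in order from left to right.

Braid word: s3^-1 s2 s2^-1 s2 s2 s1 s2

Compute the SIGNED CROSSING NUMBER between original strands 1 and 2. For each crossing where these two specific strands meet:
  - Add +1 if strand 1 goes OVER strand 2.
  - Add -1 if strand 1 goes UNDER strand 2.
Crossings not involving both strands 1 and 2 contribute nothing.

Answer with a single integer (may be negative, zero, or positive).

Answer: 1

Derivation:
Gen 1: crossing 3x4. Both 1&2? no. Sum: 0
Gen 2: crossing 2x4. Both 1&2? no. Sum: 0
Gen 3: crossing 4x2. Both 1&2? no. Sum: 0
Gen 4: crossing 2x4. Both 1&2? no. Sum: 0
Gen 5: crossing 4x2. Both 1&2? no. Sum: 0
Gen 6: 1 over 2. Both 1&2? yes. Contrib: +1. Sum: 1
Gen 7: crossing 1x4. Both 1&2? no. Sum: 1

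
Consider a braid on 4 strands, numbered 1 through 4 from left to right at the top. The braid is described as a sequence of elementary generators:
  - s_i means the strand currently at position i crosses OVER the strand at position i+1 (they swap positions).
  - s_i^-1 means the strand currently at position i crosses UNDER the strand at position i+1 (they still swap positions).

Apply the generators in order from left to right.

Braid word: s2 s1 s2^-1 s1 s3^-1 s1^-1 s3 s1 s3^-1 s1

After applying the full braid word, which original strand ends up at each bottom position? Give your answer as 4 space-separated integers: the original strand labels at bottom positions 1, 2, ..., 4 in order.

Gen 1 (s2): strand 2 crosses over strand 3. Perm now: [1 3 2 4]
Gen 2 (s1): strand 1 crosses over strand 3. Perm now: [3 1 2 4]
Gen 3 (s2^-1): strand 1 crosses under strand 2. Perm now: [3 2 1 4]
Gen 4 (s1): strand 3 crosses over strand 2. Perm now: [2 3 1 4]
Gen 5 (s3^-1): strand 1 crosses under strand 4. Perm now: [2 3 4 1]
Gen 6 (s1^-1): strand 2 crosses under strand 3. Perm now: [3 2 4 1]
Gen 7 (s3): strand 4 crosses over strand 1. Perm now: [3 2 1 4]
Gen 8 (s1): strand 3 crosses over strand 2. Perm now: [2 3 1 4]
Gen 9 (s3^-1): strand 1 crosses under strand 4. Perm now: [2 3 4 1]
Gen 10 (s1): strand 2 crosses over strand 3. Perm now: [3 2 4 1]

Answer: 3 2 4 1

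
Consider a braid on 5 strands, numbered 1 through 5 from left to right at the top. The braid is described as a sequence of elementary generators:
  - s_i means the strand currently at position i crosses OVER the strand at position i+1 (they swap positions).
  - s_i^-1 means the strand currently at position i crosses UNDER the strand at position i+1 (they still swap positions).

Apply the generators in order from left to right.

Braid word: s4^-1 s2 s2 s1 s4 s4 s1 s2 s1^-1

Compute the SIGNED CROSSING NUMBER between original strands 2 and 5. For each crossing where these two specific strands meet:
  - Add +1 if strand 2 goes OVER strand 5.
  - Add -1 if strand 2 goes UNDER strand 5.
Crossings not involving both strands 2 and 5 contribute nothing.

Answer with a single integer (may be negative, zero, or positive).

Answer: 0

Derivation:
Gen 1: crossing 4x5. Both 2&5? no. Sum: 0
Gen 2: crossing 2x3. Both 2&5? no. Sum: 0
Gen 3: crossing 3x2. Both 2&5? no. Sum: 0
Gen 4: crossing 1x2. Both 2&5? no. Sum: 0
Gen 5: crossing 5x4. Both 2&5? no. Sum: 0
Gen 6: crossing 4x5. Both 2&5? no. Sum: 0
Gen 7: crossing 2x1. Both 2&5? no. Sum: 0
Gen 8: crossing 2x3. Both 2&5? no. Sum: 0
Gen 9: crossing 1x3. Both 2&5? no. Sum: 0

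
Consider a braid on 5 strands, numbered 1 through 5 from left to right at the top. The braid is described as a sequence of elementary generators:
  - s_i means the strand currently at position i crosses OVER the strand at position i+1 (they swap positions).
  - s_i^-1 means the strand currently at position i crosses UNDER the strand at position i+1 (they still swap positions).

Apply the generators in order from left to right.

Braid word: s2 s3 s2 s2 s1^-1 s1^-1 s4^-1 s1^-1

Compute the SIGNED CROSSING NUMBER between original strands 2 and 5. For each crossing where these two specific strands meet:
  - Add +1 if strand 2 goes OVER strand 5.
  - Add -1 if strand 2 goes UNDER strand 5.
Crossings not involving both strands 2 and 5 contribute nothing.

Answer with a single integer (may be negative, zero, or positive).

Gen 1: crossing 2x3. Both 2&5? no. Sum: 0
Gen 2: crossing 2x4. Both 2&5? no. Sum: 0
Gen 3: crossing 3x4. Both 2&5? no. Sum: 0
Gen 4: crossing 4x3. Both 2&5? no. Sum: 0
Gen 5: crossing 1x3. Both 2&5? no. Sum: 0
Gen 6: crossing 3x1. Both 2&5? no. Sum: 0
Gen 7: 2 under 5. Both 2&5? yes. Contrib: -1. Sum: -1
Gen 8: crossing 1x3. Both 2&5? no. Sum: -1

Answer: -1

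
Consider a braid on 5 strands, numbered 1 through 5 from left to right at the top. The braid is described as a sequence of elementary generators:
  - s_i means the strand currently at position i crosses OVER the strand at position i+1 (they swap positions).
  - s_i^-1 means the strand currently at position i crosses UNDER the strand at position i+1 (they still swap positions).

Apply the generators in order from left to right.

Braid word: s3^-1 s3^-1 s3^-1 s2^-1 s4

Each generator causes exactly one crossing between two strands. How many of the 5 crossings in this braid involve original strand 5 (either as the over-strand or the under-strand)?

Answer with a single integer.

Answer: 1

Derivation:
Gen 1: crossing 3x4. Involves strand 5? no. Count so far: 0
Gen 2: crossing 4x3. Involves strand 5? no. Count so far: 0
Gen 3: crossing 3x4. Involves strand 5? no. Count so far: 0
Gen 4: crossing 2x4. Involves strand 5? no. Count so far: 0
Gen 5: crossing 3x5. Involves strand 5? yes. Count so far: 1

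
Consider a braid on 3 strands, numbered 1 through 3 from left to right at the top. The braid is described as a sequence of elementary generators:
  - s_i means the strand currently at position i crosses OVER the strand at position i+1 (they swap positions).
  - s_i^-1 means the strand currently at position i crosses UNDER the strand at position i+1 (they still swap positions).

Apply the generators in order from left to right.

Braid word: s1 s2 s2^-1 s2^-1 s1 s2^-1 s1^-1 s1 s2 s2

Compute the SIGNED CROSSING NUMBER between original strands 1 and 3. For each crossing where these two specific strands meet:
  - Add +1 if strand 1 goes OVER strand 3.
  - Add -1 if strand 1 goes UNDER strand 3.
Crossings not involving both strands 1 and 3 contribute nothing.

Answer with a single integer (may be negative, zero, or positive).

Answer: 3

Derivation:
Gen 1: crossing 1x2. Both 1&3? no. Sum: 0
Gen 2: 1 over 3. Both 1&3? yes. Contrib: +1. Sum: 1
Gen 3: 3 under 1. Both 1&3? yes. Contrib: +1. Sum: 2
Gen 4: 1 under 3. Both 1&3? yes. Contrib: -1. Sum: 1
Gen 5: crossing 2x3. Both 1&3? no. Sum: 1
Gen 6: crossing 2x1. Both 1&3? no. Sum: 1
Gen 7: 3 under 1. Both 1&3? yes. Contrib: +1. Sum: 2
Gen 8: 1 over 3. Both 1&3? yes. Contrib: +1. Sum: 3
Gen 9: crossing 1x2. Both 1&3? no. Sum: 3
Gen 10: crossing 2x1. Both 1&3? no. Sum: 3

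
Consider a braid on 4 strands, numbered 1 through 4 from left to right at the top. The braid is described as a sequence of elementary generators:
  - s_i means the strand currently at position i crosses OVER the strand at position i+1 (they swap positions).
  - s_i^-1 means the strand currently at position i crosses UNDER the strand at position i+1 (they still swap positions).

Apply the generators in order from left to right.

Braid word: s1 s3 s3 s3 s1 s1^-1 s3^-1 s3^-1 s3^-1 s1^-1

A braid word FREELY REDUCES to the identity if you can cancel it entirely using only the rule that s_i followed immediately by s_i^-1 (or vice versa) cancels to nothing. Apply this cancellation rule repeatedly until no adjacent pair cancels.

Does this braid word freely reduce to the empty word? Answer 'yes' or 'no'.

Answer: yes

Derivation:
Gen 1 (s1): push. Stack: [s1]
Gen 2 (s3): push. Stack: [s1 s3]
Gen 3 (s3): push. Stack: [s1 s3 s3]
Gen 4 (s3): push. Stack: [s1 s3 s3 s3]
Gen 5 (s1): push. Stack: [s1 s3 s3 s3 s1]
Gen 6 (s1^-1): cancels prior s1. Stack: [s1 s3 s3 s3]
Gen 7 (s3^-1): cancels prior s3. Stack: [s1 s3 s3]
Gen 8 (s3^-1): cancels prior s3. Stack: [s1 s3]
Gen 9 (s3^-1): cancels prior s3. Stack: [s1]
Gen 10 (s1^-1): cancels prior s1. Stack: []
Reduced word: (empty)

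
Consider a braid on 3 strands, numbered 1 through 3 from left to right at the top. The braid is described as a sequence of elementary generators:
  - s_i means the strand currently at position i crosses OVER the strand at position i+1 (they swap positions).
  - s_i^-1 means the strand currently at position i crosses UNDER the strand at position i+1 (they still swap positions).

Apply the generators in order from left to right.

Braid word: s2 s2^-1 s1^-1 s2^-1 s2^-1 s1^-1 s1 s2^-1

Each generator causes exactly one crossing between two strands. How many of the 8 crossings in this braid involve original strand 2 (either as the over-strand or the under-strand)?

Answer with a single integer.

Answer: 5

Derivation:
Gen 1: crossing 2x3. Involves strand 2? yes. Count so far: 1
Gen 2: crossing 3x2. Involves strand 2? yes. Count so far: 2
Gen 3: crossing 1x2. Involves strand 2? yes. Count so far: 3
Gen 4: crossing 1x3. Involves strand 2? no. Count so far: 3
Gen 5: crossing 3x1. Involves strand 2? no. Count so far: 3
Gen 6: crossing 2x1. Involves strand 2? yes. Count so far: 4
Gen 7: crossing 1x2. Involves strand 2? yes. Count so far: 5
Gen 8: crossing 1x3. Involves strand 2? no. Count so far: 5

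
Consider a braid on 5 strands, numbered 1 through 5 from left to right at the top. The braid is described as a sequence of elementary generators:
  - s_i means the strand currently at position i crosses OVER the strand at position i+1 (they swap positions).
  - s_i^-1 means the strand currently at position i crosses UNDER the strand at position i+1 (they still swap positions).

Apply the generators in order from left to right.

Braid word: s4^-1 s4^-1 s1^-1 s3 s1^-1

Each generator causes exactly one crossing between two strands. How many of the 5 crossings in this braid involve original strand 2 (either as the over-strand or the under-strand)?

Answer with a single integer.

Answer: 2

Derivation:
Gen 1: crossing 4x5. Involves strand 2? no. Count so far: 0
Gen 2: crossing 5x4. Involves strand 2? no. Count so far: 0
Gen 3: crossing 1x2. Involves strand 2? yes. Count so far: 1
Gen 4: crossing 3x4. Involves strand 2? no. Count so far: 1
Gen 5: crossing 2x1. Involves strand 2? yes. Count so far: 2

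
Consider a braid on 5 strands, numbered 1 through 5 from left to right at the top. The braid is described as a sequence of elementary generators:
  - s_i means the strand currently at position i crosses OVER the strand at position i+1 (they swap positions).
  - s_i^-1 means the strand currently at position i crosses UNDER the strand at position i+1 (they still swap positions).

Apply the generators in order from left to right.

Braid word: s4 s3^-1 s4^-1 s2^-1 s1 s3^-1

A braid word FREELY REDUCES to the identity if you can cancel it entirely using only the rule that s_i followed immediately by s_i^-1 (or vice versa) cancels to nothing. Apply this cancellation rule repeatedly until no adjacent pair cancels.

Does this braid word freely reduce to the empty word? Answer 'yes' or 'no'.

Gen 1 (s4): push. Stack: [s4]
Gen 2 (s3^-1): push. Stack: [s4 s3^-1]
Gen 3 (s4^-1): push. Stack: [s4 s3^-1 s4^-1]
Gen 4 (s2^-1): push. Stack: [s4 s3^-1 s4^-1 s2^-1]
Gen 5 (s1): push. Stack: [s4 s3^-1 s4^-1 s2^-1 s1]
Gen 6 (s3^-1): push. Stack: [s4 s3^-1 s4^-1 s2^-1 s1 s3^-1]
Reduced word: s4 s3^-1 s4^-1 s2^-1 s1 s3^-1

Answer: no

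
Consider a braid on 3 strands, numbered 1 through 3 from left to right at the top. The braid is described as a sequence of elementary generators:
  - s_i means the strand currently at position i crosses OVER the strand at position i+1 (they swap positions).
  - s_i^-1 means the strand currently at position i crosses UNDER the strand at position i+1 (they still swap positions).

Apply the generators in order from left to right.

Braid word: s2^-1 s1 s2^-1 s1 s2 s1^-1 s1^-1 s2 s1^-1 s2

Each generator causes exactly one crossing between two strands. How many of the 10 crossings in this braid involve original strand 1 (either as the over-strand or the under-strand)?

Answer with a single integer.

Gen 1: crossing 2x3. Involves strand 1? no. Count so far: 0
Gen 2: crossing 1x3. Involves strand 1? yes. Count so far: 1
Gen 3: crossing 1x2. Involves strand 1? yes. Count so far: 2
Gen 4: crossing 3x2. Involves strand 1? no. Count so far: 2
Gen 5: crossing 3x1. Involves strand 1? yes. Count so far: 3
Gen 6: crossing 2x1. Involves strand 1? yes. Count so far: 4
Gen 7: crossing 1x2. Involves strand 1? yes. Count so far: 5
Gen 8: crossing 1x3. Involves strand 1? yes. Count so far: 6
Gen 9: crossing 2x3. Involves strand 1? no. Count so far: 6
Gen 10: crossing 2x1. Involves strand 1? yes. Count so far: 7

Answer: 7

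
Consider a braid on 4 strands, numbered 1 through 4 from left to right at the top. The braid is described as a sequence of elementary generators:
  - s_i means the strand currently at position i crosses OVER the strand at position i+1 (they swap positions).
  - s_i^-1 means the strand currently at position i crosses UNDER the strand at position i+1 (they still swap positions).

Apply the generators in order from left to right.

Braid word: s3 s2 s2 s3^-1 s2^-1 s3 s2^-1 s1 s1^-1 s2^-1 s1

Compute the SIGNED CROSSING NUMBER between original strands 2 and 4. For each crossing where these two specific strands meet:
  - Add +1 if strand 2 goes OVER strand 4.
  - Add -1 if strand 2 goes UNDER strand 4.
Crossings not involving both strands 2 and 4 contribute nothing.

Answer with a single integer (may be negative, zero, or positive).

Gen 1: crossing 3x4. Both 2&4? no. Sum: 0
Gen 2: 2 over 4. Both 2&4? yes. Contrib: +1. Sum: 1
Gen 3: 4 over 2. Both 2&4? yes. Contrib: -1. Sum: 0
Gen 4: crossing 4x3. Both 2&4? no. Sum: 0
Gen 5: crossing 2x3. Both 2&4? no. Sum: 0
Gen 6: 2 over 4. Both 2&4? yes. Contrib: +1. Sum: 1
Gen 7: crossing 3x4. Both 2&4? no. Sum: 1
Gen 8: crossing 1x4. Both 2&4? no. Sum: 1
Gen 9: crossing 4x1. Both 2&4? no. Sum: 1
Gen 10: crossing 4x3. Both 2&4? no. Sum: 1
Gen 11: crossing 1x3. Both 2&4? no. Sum: 1

Answer: 1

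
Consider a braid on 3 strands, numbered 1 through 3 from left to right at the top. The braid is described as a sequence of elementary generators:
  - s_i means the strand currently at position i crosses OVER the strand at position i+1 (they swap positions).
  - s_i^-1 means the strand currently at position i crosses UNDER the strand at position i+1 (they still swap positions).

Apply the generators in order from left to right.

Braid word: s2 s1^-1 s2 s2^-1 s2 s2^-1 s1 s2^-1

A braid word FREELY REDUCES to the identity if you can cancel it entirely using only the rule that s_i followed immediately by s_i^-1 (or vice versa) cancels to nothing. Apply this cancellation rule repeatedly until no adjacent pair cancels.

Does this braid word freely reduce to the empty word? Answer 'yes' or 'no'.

Answer: yes

Derivation:
Gen 1 (s2): push. Stack: [s2]
Gen 2 (s1^-1): push. Stack: [s2 s1^-1]
Gen 3 (s2): push. Stack: [s2 s1^-1 s2]
Gen 4 (s2^-1): cancels prior s2. Stack: [s2 s1^-1]
Gen 5 (s2): push. Stack: [s2 s1^-1 s2]
Gen 6 (s2^-1): cancels prior s2. Stack: [s2 s1^-1]
Gen 7 (s1): cancels prior s1^-1. Stack: [s2]
Gen 8 (s2^-1): cancels prior s2. Stack: []
Reduced word: (empty)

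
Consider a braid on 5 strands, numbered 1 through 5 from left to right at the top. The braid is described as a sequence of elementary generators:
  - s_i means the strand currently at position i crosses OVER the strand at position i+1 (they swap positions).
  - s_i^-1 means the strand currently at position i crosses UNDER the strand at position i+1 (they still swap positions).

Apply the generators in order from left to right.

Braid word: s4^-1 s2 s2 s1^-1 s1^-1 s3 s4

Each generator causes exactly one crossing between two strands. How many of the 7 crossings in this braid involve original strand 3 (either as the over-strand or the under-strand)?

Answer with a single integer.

Answer: 4

Derivation:
Gen 1: crossing 4x5. Involves strand 3? no. Count so far: 0
Gen 2: crossing 2x3. Involves strand 3? yes. Count so far: 1
Gen 3: crossing 3x2. Involves strand 3? yes. Count so far: 2
Gen 4: crossing 1x2. Involves strand 3? no. Count so far: 2
Gen 5: crossing 2x1. Involves strand 3? no. Count so far: 2
Gen 6: crossing 3x5. Involves strand 3? yes. Count so far: 3
Gen 7: crossing 3x4. Involves strand 3? yes. Count so far: 4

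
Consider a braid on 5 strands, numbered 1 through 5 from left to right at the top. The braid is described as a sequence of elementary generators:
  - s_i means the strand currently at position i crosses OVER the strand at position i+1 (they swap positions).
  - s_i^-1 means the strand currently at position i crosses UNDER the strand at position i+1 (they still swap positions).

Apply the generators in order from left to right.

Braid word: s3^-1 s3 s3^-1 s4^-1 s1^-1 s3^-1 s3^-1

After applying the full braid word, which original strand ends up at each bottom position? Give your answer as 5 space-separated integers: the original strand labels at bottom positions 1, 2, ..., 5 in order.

Answer: 2 1 4 5 3

Derivation:
Gen 1 (s3^-1): strand 3 crosses under strand 4. Perm now: [1 2 4 3 5]
Gen 2 (s3): strand 4 crosses over strand 3. Perm now: [1 2 3 4 5]
Gen 3 (s3^-1): strand 3 crosses under strand 4. Perm now: [1 2 4 3 5]
Gen 4 (s4^-1): strand 3 crosses under strand 5. Perm now: [1 2 4 5 3]
Gen 5 (s1^-1): strand 1 crosses under strand 2. Perm now: [2 1 4 5 3]
Gen 6 (s3^-1): strand 4 crosses under strand 5. Perm now: [2 1 5 4 3]
Gen 7 (s3^-1): strand 5 crosses under strand 4. Perm now: [2 1 4 5 3]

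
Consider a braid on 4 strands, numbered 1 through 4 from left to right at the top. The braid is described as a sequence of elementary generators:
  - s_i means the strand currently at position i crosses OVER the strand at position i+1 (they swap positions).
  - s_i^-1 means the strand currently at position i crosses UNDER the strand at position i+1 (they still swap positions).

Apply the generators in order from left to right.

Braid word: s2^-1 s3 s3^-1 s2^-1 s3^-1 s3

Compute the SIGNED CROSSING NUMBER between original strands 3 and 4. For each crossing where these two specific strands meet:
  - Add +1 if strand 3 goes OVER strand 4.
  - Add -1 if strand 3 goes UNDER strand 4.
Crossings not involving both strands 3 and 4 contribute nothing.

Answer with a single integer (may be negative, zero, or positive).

Answer: -2

Derivation:
Gen 1: crossing 2x3. Both 3&4? no. Sum: 0
Gen 2: crossing 2x4. Both 3&4? no. Sum: 0
Gen 3: crossing 4x2. Both 3&4? no. Sum: 0
Gen 4: crossing 3x2. Both 3&4? no. Sum: 0
Gen 5: 3 under 4. Both 3&4? yes. Contrib: -1. Sum: -1
Gen 6: 4 over 3. Both 3&4? yes. Contrib: -1. Sum: -2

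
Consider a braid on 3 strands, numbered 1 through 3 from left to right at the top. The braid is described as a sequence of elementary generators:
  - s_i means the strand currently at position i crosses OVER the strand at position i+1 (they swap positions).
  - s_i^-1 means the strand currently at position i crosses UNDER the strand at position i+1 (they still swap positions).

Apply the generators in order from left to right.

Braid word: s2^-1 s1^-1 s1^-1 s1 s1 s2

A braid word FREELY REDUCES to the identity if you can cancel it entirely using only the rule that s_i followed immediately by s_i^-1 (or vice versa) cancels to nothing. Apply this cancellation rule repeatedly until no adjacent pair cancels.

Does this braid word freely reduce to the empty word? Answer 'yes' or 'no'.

Answer: yes

Derivation:
Gen 1 (s2^-1): push. Stack: [s2^-1]
Gen 2 (s1^-1): push. Stack: [s2^-1 s1^-1]
Gen 3 (s1^-1): push. Stack: [s2^-1 s1^-1 s1^-1]
Gen 4 (s1): cancels prior s1^-1. Stack: [s2^-1 s1^-1]
Gen 5 (s1): cancels prior s1^-1. Stack: [s2^-1]
Gen 6 (s2): cancels prior s2^-1. Stack: []
Reduced word: (empty)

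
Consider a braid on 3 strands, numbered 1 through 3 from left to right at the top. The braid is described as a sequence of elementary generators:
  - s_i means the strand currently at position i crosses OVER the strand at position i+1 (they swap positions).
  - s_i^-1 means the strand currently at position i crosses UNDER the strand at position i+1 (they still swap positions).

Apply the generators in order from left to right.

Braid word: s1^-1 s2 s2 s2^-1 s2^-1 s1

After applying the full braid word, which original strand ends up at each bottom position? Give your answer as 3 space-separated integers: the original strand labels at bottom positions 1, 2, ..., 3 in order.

Answer: 1 2 3

Derivation:
Gen 1 (s1^-1): strand 1 crosses under strand 2. Perm now: [2 1 3]
Gen 2 (s2): strand 1 crosses over strand 3. Perm now: [2 3 1]
Gen 3 (s2): strand 3 crosses over strand 1. Perm now: [2 1 3]
Gen 4 (s2^-1): strand 1 crosses under strand 3. Perm now: [2 3 1]
Gen 5 (s2^-1): strand 3 crosses under strand 1. Perm now: [2 1 3]
Gen 6 (s1): strand 2 crosses over strand 1. Perm now: [1 2 3]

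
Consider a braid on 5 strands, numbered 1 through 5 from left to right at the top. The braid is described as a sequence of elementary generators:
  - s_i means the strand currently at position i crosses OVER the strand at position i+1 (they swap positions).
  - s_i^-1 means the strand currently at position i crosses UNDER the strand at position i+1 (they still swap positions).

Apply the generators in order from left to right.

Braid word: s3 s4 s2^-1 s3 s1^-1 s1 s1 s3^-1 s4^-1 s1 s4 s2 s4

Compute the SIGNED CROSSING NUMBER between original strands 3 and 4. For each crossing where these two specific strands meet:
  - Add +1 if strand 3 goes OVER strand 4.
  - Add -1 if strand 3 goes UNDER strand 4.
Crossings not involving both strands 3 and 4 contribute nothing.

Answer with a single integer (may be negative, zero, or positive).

Gen 1: 3 over 4. Both 3&4? yes. Contrib: +1. Sum: 1
Gen 2: crossing 3x5. Both 3&4? no. Sum: 1
Gen 3: crossing 2x4. Both 3&4? no. Sum: 1
Gen 4: crossing 2x5. Both 3&4? no. Sum: 1
Gen 5: crossing 1x4. Both 3&4? no. Sum: 1
Gen 6: crossing 4x1. Both 3&4? no. Sum: 1
Gen 7: crossing 1x4. Both 3&4? no. Sum: 1
Gen 8: crossing 5x2. Both 3&4? no. Sum: 1
Gen 9: crossing 5x3. Both 3&4? no. Sum: 1
Gen 10: crossing 4x1. Both 3&4? no. Sum: 1
Gen 11: crossing 3x5. Both 3&4? no. Sum: 1
Gen 12: crossing 4x2. Both 3&4? no. Sum: 1
Gen 13: crossing 5x3. Both 3&4? no. Sum: 1

Answer: 1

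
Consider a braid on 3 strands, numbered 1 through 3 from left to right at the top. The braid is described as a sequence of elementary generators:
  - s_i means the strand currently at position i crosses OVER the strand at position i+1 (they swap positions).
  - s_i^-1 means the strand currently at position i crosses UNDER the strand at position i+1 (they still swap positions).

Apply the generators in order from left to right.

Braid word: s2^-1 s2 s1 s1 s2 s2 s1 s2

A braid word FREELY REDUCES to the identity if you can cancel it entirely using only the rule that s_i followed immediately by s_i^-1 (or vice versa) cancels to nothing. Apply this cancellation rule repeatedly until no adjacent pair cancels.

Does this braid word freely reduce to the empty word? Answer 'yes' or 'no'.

Gen 1 (s2^-1): push. Stack: [s2^-1]
Gen 2 (s2): cancels prior s2^-1. Stack: []
Gen 3 (s1): push. Stack: [s1]
Gen 4 (s1): push. Stack: [s1 s1]
Gen 5 (s2): push. Stack: [s1 s1 s2]
Gen 6 (s2): push. Stack: [s1 s1 s2 s2]
Gen 7 (s1): push. Stack: [s1 s1 s2 s2 s1]
Gen 8 (s2): push. Stack: [s1 s1 s2 s2 s1 s2]
Reduced word: s1 s1 s2 s2 s1 s2

Answer: no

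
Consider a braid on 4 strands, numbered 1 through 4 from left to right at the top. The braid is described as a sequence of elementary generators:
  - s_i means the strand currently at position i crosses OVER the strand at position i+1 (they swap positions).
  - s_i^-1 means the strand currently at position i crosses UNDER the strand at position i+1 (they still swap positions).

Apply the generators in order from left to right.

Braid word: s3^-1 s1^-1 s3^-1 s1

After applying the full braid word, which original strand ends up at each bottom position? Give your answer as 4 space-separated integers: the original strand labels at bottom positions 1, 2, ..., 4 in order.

Gen 1 (s3^-1): strand 3 crosses under strand 4. Perm now: [1 2 4 3]
Gen 2 (s1^-1): strand 1 crosses under strand 2. Perm now: [2 1 4 3]
Gen 3 (s3^-1): strand 4 crosses under strand 3. Perm now: [2 1 3 4]
Gen 4 (s1): strand 2 crosses over strand 1. Perm now: [1 2 3 4]

Answer: 1 2 3 4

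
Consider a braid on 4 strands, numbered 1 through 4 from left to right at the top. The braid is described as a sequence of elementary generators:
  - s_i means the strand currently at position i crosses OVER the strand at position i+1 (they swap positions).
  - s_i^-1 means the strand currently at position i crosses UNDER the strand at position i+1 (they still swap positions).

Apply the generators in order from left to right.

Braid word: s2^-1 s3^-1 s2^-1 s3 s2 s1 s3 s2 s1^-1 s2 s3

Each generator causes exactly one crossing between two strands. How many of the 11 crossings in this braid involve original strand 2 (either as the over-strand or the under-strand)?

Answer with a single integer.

Answer: 8

Derivation:
Gen 1: crossing 2x3. Involves strand 2? yes. Count so far: 1
Gen 2: crossing 2x4. Involves strand 2? yes. Count so far: 2
Gen 3: crossing 3x4. Involves strand 2? no. Count so far: 2
Gen 4: crossing 3x2. Involves strand 2? yes. Count so far: 3
Gen 5: crossing 4x2. Involves strand 2? yes. Count so far: 4
Gen 6: crossing 1x2. Involves strand 2? yes. Count so far: 5
Gen 7: crossing 4x3. Involves strand 2? no. Count so far: 5
Gen 8: crossing 1x3. Involves strand 2? no. Count so far: 5
Gen 9: crossing 2x3. Involves strand 2? yes. Count so far: 6
Gen 10: crossing 2x1. Involves strand 2? yes. Count so far: 7
Gen 11: crossing 2x4. Involves strand 2? yes. Count so far: 8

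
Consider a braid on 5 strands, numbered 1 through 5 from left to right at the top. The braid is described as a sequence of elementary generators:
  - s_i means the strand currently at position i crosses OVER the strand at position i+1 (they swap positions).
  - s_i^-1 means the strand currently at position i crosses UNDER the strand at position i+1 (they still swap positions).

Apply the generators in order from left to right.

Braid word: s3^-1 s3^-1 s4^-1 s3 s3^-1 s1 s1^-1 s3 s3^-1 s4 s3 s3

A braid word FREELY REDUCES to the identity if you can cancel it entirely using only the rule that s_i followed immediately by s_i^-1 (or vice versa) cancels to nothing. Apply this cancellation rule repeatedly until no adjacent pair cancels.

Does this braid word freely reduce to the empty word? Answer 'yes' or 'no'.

Answer: yes

Derivation:
Gen 1 (s3^-1): push. Stack: [s3^-1]
Gen 2 (s3^-1): push. Stack: [s3^-1 s3^-1]
Gen 3 (s4^-1): push. Stack: [s3^-1 s3^-1 s4^-1]
Gen 4 (s3): push. Stack: [s3^-1 s3^-1 s4^-1 s3]
Gen 5 (s3^-1): cancels prior s3. Stack: [s3^-1 s3^-1 s4^-1]
Gen 6 (s1): push. Stack: [s3^-1 s3^-1 s4^-1 s1]
Gen 7 (s1^-1): cancels prior s1. Stack: [s3^-1 s3^-1 s4^-1]
Gen 8 (s3): push. Stack: [s3^-1 s3^-1 s4^-1 s3]
Gen 9 (s3^-1): cancels prior s3. Stack: [s3^-1 s3^-1 s4^-1]
Gen 10 (s4): cancels prior s4^-1. Stack: [s3^-1 s3^-1]
Gen 11 (s3): cancels prior s3^-1. Stack: [s3^-1]
Gen 12 (s3): cancels prior s3^-1. Stack: []
Reduced word: (empty)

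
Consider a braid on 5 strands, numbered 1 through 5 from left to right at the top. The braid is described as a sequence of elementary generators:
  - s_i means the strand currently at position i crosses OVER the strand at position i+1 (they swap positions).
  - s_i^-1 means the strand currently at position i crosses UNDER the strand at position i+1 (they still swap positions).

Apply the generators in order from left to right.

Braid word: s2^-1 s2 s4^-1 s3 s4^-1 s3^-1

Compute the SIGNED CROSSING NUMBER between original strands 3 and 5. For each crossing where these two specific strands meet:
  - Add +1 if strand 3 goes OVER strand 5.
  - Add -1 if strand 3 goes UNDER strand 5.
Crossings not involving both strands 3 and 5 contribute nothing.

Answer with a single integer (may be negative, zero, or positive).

Answer: 1

Derivation:
Gen 1: crossing 2x3. Both 3&5? no. Sum: 0
Gen 2: crossing 3x2. Both 3&5? no. Sum: 0
Gen 3: crossing 4x5. Both 3&5? no. Sum: 0
Gen 4: 3 over 5. Both 3&5? yes. Contrib: +1. Sum: 1
Gen 5: crossing 3x4. Both 3&5? no. Sum: 1
Gen 6: crossing 5x4. Both 3&5? no. Sum: 1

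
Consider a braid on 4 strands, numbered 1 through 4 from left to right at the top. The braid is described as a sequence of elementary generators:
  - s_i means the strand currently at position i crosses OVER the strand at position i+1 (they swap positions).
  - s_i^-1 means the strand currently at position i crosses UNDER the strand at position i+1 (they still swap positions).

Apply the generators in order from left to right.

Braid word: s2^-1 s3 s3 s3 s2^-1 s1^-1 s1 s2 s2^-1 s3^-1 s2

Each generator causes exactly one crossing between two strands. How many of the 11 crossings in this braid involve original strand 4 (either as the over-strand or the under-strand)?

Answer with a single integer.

Answer: 9

Derivation:
Gen 1: crossing 2x3. Involves strand 4? no. Count so far: 0
Gen 2: crossing 2x4. Involves strand 4? yes. Count so far: 1
Gen 3: crossing 4x2. Involves strand 4? yes. Count so far: 2
Gen 4: crossing 2x4. Involves strand 4? yes. Count so far: 3
Gen 5: crossing 3x4. Involves strand 4? yes. Count so far: 4
Gen 6: crossing 1x4. Involves strand 4? yes. Count so far: 5
Gen 7: crossing 4x1. Involves strand 4? yes. Count so far: 6
Gen 8: crossing 4x3. Involves strand 4? yes. Count so far: 7
Gen 9: crossing 3x4. Involves strand 4? yes. Count so far: 8
Gen 10: crossing 3x2. Involves strand 4? no. Count so far: 8
Gen 11: crossing 4x2. Involves strand 4? yes. Count so far: 9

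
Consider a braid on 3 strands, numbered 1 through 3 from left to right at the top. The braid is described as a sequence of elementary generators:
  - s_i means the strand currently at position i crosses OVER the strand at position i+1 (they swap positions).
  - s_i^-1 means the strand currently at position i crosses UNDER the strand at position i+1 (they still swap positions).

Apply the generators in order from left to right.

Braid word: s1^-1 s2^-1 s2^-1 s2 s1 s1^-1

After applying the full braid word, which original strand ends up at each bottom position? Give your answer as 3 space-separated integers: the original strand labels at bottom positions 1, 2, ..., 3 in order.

Gen 1 (s1^-1): strand 1 crosses under strand 2. Perm now: [2 1 3]
Gen 2 (s2^-1): strand 1 crosses under strand 3. Perm now: [2 3 1]
Gen 3 (s2^-1): strand 3 crosses under strand 1. Perm now: [2 1 3]
Gen 4 (s2): strand 1 crosses over strand 3. Perm now: [2 3 1]
Gen 5 (s1): strand 2 crosses over strand 3. Perm now: [3 2 1]
Gen 6 (s1^-1): strand 3 crosses under strand 2. Perm now: [2 3 1]

Answer: 2 3 1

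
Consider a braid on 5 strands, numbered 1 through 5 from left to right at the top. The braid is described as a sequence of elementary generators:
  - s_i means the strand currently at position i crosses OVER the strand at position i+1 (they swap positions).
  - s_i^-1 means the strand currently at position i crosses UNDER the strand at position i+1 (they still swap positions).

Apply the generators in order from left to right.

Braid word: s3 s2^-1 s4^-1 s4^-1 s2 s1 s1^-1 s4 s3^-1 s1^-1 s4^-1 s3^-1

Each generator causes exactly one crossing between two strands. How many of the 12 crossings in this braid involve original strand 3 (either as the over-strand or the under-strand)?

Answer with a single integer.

Gen 1: crossing 3x4. Involves strand 3? yes. Count so far: 1
Gen 2: crossing 2x4. Involves strand 3? no. Count so far: 1
Gen 3: crossing 3x5. Involves strand 3? yes. Count so far: 2
Gen 4: crossing 5x3. Involves strand 3? yes. Count so far: 3
Gen 5: crossing 4x2. Involves strand 3? no. Count so far: 3
Gen 6: crossing 1x2. Involves strand 3? no. Count so far: 3
Gen 7: crossing 2x1. Involves strand 3? no. Count so far: 3
Gen 8: crossing 3x5. Involves strand 3? yes. Count so far: 4
Gen 9: crossing 4x5. Involves strand 3? no. Count so far: 4
Gen 10: crossing 1x2. Involves strand 3? no. Count so far: 4
Gen 11: crossing 4x3. Involves strand 3? yes. Count so far: 5
Gen 12: crossing 5x3. Involves strand 3? yes. Count so far: 6

Answer: 6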